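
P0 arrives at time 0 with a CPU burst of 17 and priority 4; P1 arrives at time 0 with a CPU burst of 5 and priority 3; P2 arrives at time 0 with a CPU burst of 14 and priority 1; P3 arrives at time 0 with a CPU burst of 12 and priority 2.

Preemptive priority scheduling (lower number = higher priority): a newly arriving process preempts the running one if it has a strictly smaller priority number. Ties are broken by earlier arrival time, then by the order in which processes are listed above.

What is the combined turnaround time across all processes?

119

Gantt: | P2 0-14 | P3 14-26 | P1 26-31 | P0 31-48 |
Completion: P0=48  P1=31  P2=14  P3=26
Turnaround (C−A): P0=48  P1=31  P2=14  P3=26
Turnaround = completion − arrival: P0=48, P1=31, P2=14, P3=26
Total turnaround = 48 + 31 + 14 + 26 = 119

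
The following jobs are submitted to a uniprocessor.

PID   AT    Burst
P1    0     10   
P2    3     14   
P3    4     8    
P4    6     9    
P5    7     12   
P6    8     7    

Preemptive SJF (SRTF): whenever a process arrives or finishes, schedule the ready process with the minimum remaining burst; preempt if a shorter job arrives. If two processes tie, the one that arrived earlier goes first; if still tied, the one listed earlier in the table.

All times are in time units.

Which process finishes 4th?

Gantt: | P1 0-10 | P6 10-17 | P3 17-25 | P4 25-34 | P5 34-46 | P2 46-60 |
Completion: P1=10  P2=60  P3=25  P4=34  P5=46  P6=17
Finish order: P1 → P6 → P3 → P4 → P5 → P2

P4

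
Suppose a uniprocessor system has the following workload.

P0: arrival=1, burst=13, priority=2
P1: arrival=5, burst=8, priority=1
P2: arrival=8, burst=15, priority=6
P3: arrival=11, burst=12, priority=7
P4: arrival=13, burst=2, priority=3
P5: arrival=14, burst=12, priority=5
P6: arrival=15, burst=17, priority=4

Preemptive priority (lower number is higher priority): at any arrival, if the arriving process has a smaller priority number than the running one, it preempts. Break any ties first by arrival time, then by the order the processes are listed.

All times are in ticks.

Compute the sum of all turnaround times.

234

Timeline: | idle 0-1 | P0 1-5 | P1 5-13 | P0 13-22 | P4 22-24 | P6 24-41 | P5 41-53 | P2 53-68 | P3 68-80 |
Completion: P0=22  P1=13  P2=68  P3=80  P4=24  P5=53  P6=41
Turnaround (C−A): P0=21  P1=8  P2=60  P3=69  P4=11  P5=39  P6=26
Turnaround = completion − arrival: P0=21, P1=8, P2=60, P3=69, P4=11, P5=39, P6=26
Total turnaround = 21 + 8 + 60 + 69 + 11 + 39 + 26 = 234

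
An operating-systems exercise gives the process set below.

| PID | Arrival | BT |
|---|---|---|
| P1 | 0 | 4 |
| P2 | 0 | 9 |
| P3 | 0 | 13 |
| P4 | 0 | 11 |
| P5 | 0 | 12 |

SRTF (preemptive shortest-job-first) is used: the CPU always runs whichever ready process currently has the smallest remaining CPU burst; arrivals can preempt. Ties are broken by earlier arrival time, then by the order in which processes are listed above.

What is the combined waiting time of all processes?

77

Schedule: | P1 0-4 | P2 4-13 | P4 13-24 | P5 24-36 | P3 36-49 |
Completion: P1=4  P2=13  P3=49  P4=24  P5=36
Turnaround (C−A): P1=4  P2=13  P3=49  P4=24  P5=36
Waiting = turnaround − burst: P1=0, P2=4, P3=36, P4=13, P5=24
Total waiting = 0 + 4 + 36 + 13 + 24 = 77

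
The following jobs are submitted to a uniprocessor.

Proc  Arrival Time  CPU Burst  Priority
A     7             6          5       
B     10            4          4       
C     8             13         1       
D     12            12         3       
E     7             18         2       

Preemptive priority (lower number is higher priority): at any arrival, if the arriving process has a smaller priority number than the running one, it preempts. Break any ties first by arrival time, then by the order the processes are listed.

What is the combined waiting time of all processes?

126

Timeline: | idle 0-7 | E 7-8 | C 8-21 | E 21-38 | D 38-50 | B 50-54 | A 54-60 |
Completion: A=60  B=54  C=21  D=50  E=38
Turnaround (C−A): A=53  B=44  C=13  D=38  E=31
Waiting = turnaround − burst: A=47, B=40, C=0, D=26, E=13
Total waiting = 47 + 40 + 0 + 26 + 13 = 126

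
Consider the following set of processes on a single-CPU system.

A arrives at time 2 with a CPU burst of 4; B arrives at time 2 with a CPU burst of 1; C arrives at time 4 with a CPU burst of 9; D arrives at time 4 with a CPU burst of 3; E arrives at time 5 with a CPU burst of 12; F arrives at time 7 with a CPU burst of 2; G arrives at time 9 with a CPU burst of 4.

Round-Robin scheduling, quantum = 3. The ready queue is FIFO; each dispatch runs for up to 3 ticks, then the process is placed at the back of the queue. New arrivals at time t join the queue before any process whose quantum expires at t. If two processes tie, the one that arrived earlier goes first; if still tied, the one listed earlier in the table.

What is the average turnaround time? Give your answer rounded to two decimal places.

16.43

Schedule: | idle 0-2 | A 2-5 | B 5-6 | C 6-9 | D 9-12 | E 12-15 | A 15-16 | F 16-18 | G 18-21 | C 21-24 | E 24-27 | G 27-28 | C 28-31 | E 31-37 |
Completion: A=16  B=6  C=31  D=12  E=37  F=18  G=28
Turnaround (C−A): A=14  B=4  C=27  D=8  E=32  F=11  G=19
Turnaround times: A=14, B=4, C=27, D=8, E=32, F=11, G=19
Average turnaround = (14+4+27+8+32+11+19) / 7 = 115/7 = 16.43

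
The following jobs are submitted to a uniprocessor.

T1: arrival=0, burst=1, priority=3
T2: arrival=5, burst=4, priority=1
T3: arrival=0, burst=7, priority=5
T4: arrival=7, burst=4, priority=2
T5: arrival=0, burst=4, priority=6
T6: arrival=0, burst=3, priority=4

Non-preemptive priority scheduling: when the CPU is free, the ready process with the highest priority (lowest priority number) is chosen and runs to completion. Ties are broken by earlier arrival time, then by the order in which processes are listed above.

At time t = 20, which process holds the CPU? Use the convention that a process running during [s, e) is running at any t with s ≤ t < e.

T5

Schedule: | T1 0-1 | T6 1-4 | T3 4-11 | T2 11-15 | T4 15-19 | T5 19-23 |
Completion: T1=1  T2=15  T3=11  T4=19  T5=23  T6=4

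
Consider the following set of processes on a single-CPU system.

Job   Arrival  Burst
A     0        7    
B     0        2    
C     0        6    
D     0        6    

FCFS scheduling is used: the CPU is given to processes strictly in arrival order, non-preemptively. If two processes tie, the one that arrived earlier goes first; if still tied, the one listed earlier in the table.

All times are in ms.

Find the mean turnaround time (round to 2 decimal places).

Gantt: | A 0-7 | B 7-9 | C 9-15 | D 15-21 |
Completion: A=7  B=9  C=15  D=21
Turnaround (C−A): A=7  B=9  C=15  D=21
Turnaround times: A=7, B=9, C=15, D=21
Average turnaround = (7+9+15+21) / 4 = 52/4 = 13.00

13.00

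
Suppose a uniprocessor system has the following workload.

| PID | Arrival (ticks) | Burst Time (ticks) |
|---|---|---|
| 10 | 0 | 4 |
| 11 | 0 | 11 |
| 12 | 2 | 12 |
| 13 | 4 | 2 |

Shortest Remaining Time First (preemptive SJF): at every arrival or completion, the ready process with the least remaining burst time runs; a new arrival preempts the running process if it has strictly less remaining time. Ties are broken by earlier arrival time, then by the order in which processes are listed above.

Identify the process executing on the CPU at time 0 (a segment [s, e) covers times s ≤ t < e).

Gantt: | 10 0-4 | 13 4-6 | 11 6-17 | 12 17-29 |
Completion: 10=4  11=17  12=29  13=6

10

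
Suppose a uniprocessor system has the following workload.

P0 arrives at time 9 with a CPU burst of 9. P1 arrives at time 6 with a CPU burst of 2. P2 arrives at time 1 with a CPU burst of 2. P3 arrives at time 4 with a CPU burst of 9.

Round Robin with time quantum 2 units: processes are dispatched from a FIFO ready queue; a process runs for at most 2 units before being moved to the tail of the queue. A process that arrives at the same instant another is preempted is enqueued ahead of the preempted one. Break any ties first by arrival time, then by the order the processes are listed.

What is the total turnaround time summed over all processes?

36

Schedule: | idle 0-1 | P2 1-3 | idle 3-4 | P3 4-6 | P1 6-8 | P3 8-10 | P0 10-12 | P3 12-14 | P0 14-16 | P3 16-18 | P0 18-20 | P3 20-21 | P0 21-24 |
Completion: P0=24  P1=8  P2=3  P3=21
Turnaround (C−A): P0=15  P1=2  P2=2  P3=17
Turnaround = completion − arrival: P0=15, P1=2, P2=2, P3=17
Total turnaround = 15 + 2 + 2 + 17 = 36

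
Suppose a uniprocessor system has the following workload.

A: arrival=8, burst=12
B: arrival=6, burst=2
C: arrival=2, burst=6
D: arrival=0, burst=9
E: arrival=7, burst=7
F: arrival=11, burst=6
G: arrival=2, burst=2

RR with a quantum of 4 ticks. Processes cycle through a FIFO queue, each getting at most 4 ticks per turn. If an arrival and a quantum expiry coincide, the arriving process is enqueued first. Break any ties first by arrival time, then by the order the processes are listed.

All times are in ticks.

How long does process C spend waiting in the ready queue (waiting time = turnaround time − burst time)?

18

Schedule: | D 0-4 | C 4-8 | G 8-10 | D 10-14 | B 14-16 | E 16-20 | A 20-24 | C 24-26 | F 26-30 | D 30-31 | E 31-34 | A 34-38 | F 38-40 | A 40-44 |
Completion: A=44  B=16  C=26  D=31  E=34  F=40  G=10
Turnaround (C−A): A=36  B=10  C=24  D=31  E=27  F=29  G=8
Waiting(C) = turnaround − burst = 24 − 6 = 18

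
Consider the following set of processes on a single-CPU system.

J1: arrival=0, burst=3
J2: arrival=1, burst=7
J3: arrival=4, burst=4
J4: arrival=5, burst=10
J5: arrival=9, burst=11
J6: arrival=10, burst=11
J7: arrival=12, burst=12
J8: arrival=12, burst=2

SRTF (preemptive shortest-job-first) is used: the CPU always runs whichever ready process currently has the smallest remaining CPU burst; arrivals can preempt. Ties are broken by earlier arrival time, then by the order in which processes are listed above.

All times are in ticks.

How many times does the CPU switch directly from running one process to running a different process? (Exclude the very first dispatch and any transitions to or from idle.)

8

Schedule: | J1 0-3 | J2 3-4 | J3 4-8 | J2 8-14 | J8 14-16 | J4 16-26 | J5 26-37 | J6 37-48 | J7 48-60 |
Completion: J1=3  J2=14  J3=8  J4=26  J5=37  J6=48  J7=60  J8=16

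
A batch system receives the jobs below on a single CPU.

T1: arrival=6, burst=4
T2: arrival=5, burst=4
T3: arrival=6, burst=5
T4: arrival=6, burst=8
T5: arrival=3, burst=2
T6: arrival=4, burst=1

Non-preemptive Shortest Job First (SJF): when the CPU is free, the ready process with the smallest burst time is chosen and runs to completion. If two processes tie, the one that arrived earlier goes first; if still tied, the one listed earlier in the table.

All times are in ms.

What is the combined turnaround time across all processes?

Timeline: | idle 0-3 | T5 3-5 | T6 5-6 | T2 6-10 | T1 10-14 | T3 14-19 | T4 19-27 |
Completion: T1=14  T2=10  T3=19  T4=27  T5=5  T6=6
Turnaround (C−A): T1=8  T2=5  T3=13  T4=21  T5=2  T6=2
Turnaround = completion − arrival: T1=8, T2=5, T3=13, T4=21, T5=2, T6=2
Total turnaround = 8 + 5 + 13 + 21 + 2 + 2 = 51

51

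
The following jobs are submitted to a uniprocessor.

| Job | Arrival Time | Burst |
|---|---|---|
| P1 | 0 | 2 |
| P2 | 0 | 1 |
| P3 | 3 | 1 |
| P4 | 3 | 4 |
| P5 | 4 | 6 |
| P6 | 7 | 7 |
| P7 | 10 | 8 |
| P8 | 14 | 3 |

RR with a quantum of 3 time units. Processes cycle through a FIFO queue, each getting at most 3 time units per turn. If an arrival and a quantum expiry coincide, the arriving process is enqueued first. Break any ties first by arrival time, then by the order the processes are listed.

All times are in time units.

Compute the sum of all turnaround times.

Gantt: | P1 0-2 | P2 2-3 | P3 3-4 | P4 4-7 | P5 7-10 | P6 10-13 | P4 13-14 | P7 14-17 | P5 17-20 | P6 20-23 | P8 23-26 | P7 26-29 | P6 29-30 | P7 30-32 |
Completion: P1=2  P2=3  P3=4  P4=14  P5=20  P6=30  P7=32  P8=26
Turnaround = completion − arrival: P1=2, P2=3, P3=1, P4=11, P5=16, P6=23, P7=22, P8=12
Total turnaround = 2 + 3 + 1 + 11 + 16 + 23 + 22 + 12 = 90

90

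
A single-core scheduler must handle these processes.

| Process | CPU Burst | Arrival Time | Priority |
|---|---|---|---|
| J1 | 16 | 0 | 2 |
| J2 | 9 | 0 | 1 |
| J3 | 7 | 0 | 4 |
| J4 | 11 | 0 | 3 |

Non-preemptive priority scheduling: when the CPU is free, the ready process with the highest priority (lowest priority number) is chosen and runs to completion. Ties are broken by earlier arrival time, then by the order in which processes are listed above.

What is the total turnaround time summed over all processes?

113

Schedule: | J2 0-9 | J1 9-25 | J4 25-36 | J3 36-43 |
Completion: J1=25  J2=9  J3=43  J4=36
Turnaround (C−A): J1=25  J2=9  J3=43  J4=36
Turnaround = completion − arrival: J1=25, J2=9, J3=43, J4=36
Total turnaround = 25 + 9 + 43 + 36 = 113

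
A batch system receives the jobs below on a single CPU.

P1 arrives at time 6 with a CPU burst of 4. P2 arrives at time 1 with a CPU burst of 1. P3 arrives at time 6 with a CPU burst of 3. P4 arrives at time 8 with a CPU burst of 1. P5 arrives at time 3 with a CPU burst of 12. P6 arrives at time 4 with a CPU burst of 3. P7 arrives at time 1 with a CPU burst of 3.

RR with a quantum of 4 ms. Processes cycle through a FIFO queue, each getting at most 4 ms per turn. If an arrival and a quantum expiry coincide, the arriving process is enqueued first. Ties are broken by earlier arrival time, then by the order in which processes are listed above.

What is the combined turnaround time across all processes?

Timeline: | idle 0-1 | P2 1-2 | P7 2-5 | P5 5-9 | P6 9-12 | P1 12-16 | P3 16-19 | P4 19-20 | P5 20-28 |
Completion: P1=16  P2=2  P3=19  P4=20  P5=28  P6=12  P7=5
Turnaround = completion − arrival: P1=10, P2=1, P3=13, P4=12, P5=25, P6=8, P7=4
Total turnaround = 10 + 1 + 13 + 12 + 25 + 8 + 4 = 73

73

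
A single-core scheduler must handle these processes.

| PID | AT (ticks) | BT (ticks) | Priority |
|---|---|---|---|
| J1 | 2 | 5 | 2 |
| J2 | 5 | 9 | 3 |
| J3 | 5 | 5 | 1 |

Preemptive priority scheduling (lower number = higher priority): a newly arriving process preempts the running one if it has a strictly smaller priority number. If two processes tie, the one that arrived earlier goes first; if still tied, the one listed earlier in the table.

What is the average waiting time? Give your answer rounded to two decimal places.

Timeline: | idle 0-2 | J1 2-5 | J3 5-10 | J1 10-12 | J2 12-21 |
Completion: J1=12  J2=21  J3=10
Turnaround (C−A): J1=10  J2=16  J3=5
Waiting times: J1=5, J2=7, J3=0
Average waiting = (5+7+0) / 3 = 12/3 = 4.00

4.00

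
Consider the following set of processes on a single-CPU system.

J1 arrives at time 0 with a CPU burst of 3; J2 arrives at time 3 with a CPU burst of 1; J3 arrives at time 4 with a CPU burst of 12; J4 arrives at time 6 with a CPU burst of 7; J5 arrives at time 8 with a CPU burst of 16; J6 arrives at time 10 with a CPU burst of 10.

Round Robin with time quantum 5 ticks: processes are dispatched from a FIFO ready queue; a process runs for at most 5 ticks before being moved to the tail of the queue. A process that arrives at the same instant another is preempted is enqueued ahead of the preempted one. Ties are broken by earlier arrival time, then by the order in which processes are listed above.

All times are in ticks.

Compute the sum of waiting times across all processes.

Gantt: | J1 0-3 | J2 3-4 | J3 4-9 | J4 9-14 | J5 14-19 | J3 19-24 | J6 24-29 | J4 29-31 | J5 31-36 | J3 36-38 | J6 38-43 | J5 43-49 |
Completion: J1=3  J2=4  J3=38  J4=31  J5=49  J6=43
Turnaround (C−A): J1=3  J2=1  J3=34  J4=25  J5=41  J6=33
Waiting = turnaround − burst: J1=0, J2=0, J3=22, J4=18, J5=25, J6=23
Total waiting = 0 + 0 + 22 + 18 + 25 + 23 = 88

88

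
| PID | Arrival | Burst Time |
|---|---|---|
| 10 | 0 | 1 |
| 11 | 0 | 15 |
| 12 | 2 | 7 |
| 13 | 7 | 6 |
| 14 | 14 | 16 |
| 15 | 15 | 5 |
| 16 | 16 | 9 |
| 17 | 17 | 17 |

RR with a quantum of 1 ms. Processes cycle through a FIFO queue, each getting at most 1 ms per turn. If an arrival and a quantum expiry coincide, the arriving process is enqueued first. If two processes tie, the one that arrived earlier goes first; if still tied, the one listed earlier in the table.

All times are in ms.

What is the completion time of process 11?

59

Schedule: | 10 0-1 | 11 1-2 | 12 2-3 | 11 3-4 | 12 4-5 | 11 5-6 | 12 6-7 | 11 7-8 | 13 8-9 | 12 9-10 | 11 10-11 | 13 11-12 | 12 12-13 | 11 13-14 | 13 14-15 | 12 15-16 | 14 16-17 | 11 17-18 | 15 18-19 | 13 19-20 | 16 20-21 | 12 21-22 | 17 22-23 | 14 23-24 | 11 24-25 | 15 25-26 | 13 26-27 | 16 27-28 | 17 28-29 | 14 29-30 | 11 30-31 | 15 31-32 | 13 32-33 | 16 33-34 | 17 34-35 | 14 35-36 | 11 36-37 | 15 37-38 | 16 38-39 | 17 39-40 | 14 40-41 | 11 41-42 | 15 42-43 | 16 43-44 | 17 44-45 | 14 45-46 | 11 46-47 | 16 47-48 | 17 48-49 | 14 49-50 | 11 50-51 | 16 51-52 | 17 52-53 | 14 53-54 | 11 54-55 | 16 55-56 | 17 56-57 | 14 57-58 | 11 58-59 | 16 59-60 | 17 60-61 | 14 61-62 | 17 62-63 | 14 63-64 | 17 64-65 | 14 65-66 | 17 66-67 | 14 67-68 | 17 68-69 | 14 69-70 | 17 70-71 | 14 71-72 | 17 72-73 | 14 73-74 | 17 74-76 |
Completion: 10=1  11=59  12=22  13=33  14=74  15=43  16=60  17=76
Turnaround (C−A): 10=1  11=59  12=20  13=26  14=60  15=28  16=44  17=59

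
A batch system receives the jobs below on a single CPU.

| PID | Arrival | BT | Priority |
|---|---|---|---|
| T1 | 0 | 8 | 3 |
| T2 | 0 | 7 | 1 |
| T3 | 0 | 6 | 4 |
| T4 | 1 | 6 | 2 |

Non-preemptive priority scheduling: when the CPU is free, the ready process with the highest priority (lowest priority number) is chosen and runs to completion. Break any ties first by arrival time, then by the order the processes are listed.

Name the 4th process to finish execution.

T3

Gantt: | T2 0-7 | T4 7-13 | T1 13-21 | T3 21-27 |
Completion: T1=21  T2=7  T3=27  T4=13
Finish order: T2 → T4 → T1 → T3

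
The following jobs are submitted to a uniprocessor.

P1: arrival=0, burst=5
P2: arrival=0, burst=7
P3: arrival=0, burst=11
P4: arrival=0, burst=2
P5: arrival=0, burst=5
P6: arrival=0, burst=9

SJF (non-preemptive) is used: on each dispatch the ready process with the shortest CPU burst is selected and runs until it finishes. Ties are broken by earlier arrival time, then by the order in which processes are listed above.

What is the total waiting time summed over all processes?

68

Schedule: | P4 0-2 | P1 2-7 | P5 7-12 | P2 12-19 | P6 19-28 | P3 28-39 |
Completion: P1=7  P2=19  P3=39  P4=2  P5=12  P6=28
Turnaround (C−A): P1=7  P2=19  P3=39  P4=2  P5=12  P6=28
Waiting = turnaround − burst: P1=2, P2=12, P3=28, P4=0, P5=7, P6=19
Total waiting = 2 + 12 + 28 + 0 + 7 + 19 = 68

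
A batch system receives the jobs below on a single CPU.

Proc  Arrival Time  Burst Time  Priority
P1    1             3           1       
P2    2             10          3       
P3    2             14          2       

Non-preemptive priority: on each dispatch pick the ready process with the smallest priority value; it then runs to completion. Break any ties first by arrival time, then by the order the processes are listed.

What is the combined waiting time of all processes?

Gantt: | idle 0-1 | P1 1-4 | P3 4-18 | P2 18-28 |
Completion: P1=4  P2=28  P3=18
Turnaround (C−A): P1=3  P2=26  P3=16
Waiting = turnaround − burst: P1=0, P2=16, P3=2
Total waiting = 0 + 16 + 2 = 18

18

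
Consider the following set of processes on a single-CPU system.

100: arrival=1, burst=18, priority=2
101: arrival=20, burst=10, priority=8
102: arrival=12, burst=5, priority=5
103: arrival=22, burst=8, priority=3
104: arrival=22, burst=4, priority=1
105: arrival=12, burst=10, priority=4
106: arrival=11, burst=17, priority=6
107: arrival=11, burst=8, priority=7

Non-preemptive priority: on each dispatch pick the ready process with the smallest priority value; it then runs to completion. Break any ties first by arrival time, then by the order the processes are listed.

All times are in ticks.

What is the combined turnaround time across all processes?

272

Gantt: | idle 0-1 | 100 1-19 | 105 19-29 | 104 29-33 | 103 33-41 | 102 41-46 | 106 46-63 | 107 63-71 | 101 71-81 |
Completion: 100=19  101=81  102=46  103=41  104=33  105=29  106=63  107=71
Turnaround (C−A): 100=18  101=61  102=34  103=19  104=11  105=17  106=52  107=60
Turnaround = completion − arrival: 100=18, 101=61, 102=34, 103=19, 104=11, 105=17, 106=52, 107=60
Total turnaround = 18 + 61 + 34 + 19 + 11 + 17 + 52 + 60 = 272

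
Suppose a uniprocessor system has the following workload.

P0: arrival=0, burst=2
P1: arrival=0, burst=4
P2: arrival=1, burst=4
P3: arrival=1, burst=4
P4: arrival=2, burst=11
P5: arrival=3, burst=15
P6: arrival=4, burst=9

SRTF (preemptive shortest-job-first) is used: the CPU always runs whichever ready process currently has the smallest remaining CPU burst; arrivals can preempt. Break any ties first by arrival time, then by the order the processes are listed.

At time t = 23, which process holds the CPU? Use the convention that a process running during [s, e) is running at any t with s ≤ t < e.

P4

Schedule: | P0 0-2 | P1 2-6 | P2 6-10 | P3 10-14 | P6 14-23 | P4 23-34 | P5 34-49 |
Completion: P0=2  P1=6  P2=10  P3=14  P4=34  P5=49  P6=23
Turnaround (C−A): P0=2  P1=6  P2=9  P3=13  P4=32  P5=46  P6=19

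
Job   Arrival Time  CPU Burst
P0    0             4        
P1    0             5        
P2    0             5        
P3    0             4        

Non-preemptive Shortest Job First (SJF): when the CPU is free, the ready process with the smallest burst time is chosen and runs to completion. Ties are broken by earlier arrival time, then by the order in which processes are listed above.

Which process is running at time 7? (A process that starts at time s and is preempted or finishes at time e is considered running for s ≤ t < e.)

P3

Schedule: | P0 0-4 | P3 4-8 | P1 8-13 | P2 13-18 |
Completion: P0=4  P1=13  P2=18  P3=8
Turnaround (C−A): P0=4  P1=13  P2=18  P3=8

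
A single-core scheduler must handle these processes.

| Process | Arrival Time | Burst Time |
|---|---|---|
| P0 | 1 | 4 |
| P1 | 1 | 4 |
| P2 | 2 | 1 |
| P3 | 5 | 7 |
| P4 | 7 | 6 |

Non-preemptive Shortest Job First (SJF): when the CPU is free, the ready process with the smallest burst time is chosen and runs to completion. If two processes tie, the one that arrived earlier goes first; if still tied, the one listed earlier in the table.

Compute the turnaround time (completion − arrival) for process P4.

9

Gantt: | idle 0-1 | P0 1-5 | P2 5-6 | P1 6-10 | P4 10-16 | P3 16-23 |
Completion: P0=5  P1=10  P2=6  P3=23  P4=16
Turnaround(P4) = completion − arrival = 16 − 7 = 9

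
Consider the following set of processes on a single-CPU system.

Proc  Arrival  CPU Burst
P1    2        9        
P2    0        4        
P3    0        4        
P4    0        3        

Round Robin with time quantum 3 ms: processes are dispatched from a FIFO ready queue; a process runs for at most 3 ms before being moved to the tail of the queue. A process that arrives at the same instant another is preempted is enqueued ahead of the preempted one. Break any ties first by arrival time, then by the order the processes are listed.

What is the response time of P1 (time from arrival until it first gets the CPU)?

7

Gantt: | P2 0-3 | P3 3-6 | P4 6-9 | P1 9-12 | P2 12-13 | P3 13-14 | P1 14-20 |
Completion: P1=20  P2=13  P3=14  P4=9
Response(P1) = first start − arrival = 9 − 2 = 7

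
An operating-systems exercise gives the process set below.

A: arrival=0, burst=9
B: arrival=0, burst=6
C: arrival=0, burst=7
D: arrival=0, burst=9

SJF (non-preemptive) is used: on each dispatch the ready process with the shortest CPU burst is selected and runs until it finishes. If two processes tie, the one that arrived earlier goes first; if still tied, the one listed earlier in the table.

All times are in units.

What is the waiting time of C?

Schedule: | B 0-6 | C 6-13 | A 13-22 | D 22-31 |
Completion: A=22  B=6  C=13  D=31
Waiting(C) = turnaround − burst = 13 − 7 = 6

6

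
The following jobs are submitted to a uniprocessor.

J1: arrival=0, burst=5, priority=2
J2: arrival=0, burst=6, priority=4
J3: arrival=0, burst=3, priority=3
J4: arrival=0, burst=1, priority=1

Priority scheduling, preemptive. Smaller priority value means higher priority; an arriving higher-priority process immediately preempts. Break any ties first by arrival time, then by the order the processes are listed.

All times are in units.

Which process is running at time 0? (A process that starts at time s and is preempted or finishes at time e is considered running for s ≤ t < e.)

Timeline: | J4 0-1 | J1 1-6 | J3 6-9 | J2 9-15 |
Completion: J1=6  J2=15  J3=9  J4=1
Turnaround (C−A): J1=6  J2=15  J3=9  J4=1

J4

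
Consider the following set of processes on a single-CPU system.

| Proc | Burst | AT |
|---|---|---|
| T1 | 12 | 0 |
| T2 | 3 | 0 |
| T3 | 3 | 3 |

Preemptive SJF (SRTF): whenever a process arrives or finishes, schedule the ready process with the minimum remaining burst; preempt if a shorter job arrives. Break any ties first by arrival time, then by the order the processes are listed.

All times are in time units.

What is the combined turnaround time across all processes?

Schedule: | T2 0-3 | T3 3-6 | T1 6-18 |
Completion: T1=18  T2=3  T3=6
Turnaround = completion − arrival: T1=18, T2=3, T3=3
Total turnaround = 18 + 3 + 3 = 24

24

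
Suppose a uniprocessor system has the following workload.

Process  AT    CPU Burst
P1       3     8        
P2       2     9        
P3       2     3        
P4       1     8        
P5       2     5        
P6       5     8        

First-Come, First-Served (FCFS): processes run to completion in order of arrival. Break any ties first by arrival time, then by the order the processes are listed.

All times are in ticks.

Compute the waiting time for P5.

Timeline: | idle 0-1 | P4 1-9 | P2 9-18 | P3 18-21 | P5 21-26 | P1 26-34 | P6 34-42 |
Completion: P1=34  P2=18  P3=21  P4=9  P5=26  P6=42
Turnaround (C−A): P1=31  P2=16  P3=19  P4=8  P5=24  P6=37
Waiting(P5) = turnaround − burst = 24 − 5 = 19

19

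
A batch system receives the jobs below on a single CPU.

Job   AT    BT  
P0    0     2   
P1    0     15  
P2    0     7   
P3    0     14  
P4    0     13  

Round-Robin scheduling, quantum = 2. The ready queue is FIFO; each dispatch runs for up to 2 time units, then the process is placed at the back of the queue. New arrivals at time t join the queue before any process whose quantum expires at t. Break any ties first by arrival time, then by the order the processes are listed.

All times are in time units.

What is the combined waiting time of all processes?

130

Schedule: | P0 0-2 | P1 2-4 | P2 4-6 | P3 6-8 | P4 8-10 | P1 10-12 | P2 12-14 | P3 14-16 | P4 16-18 | P1 18-20 | P2 20-22 | P3 22-24 | P4 24-26 | P1 26-28 | P2 28-29 | P3 29-31 | P4 31-33 | P1 33-35 | P3 35-37 | P4 37-39 | P1 39-41 | P3 41-43 | P4 43-45 | P1 45-47 | P3 47-49 | P4 49-50 | P1 50-51 |
Completion: P0=2  P1=51  P2=29  P3=49  P4=50
Turnaround (C−A): P0=2  P1=51  P2=29  P3=49  P4=50
Waiting = turnaround − burst: P0=0, P1=36, P2=22, P3=35, P4=37
Total waiting = 0 + 36 + 22 + 35 + 37 = 130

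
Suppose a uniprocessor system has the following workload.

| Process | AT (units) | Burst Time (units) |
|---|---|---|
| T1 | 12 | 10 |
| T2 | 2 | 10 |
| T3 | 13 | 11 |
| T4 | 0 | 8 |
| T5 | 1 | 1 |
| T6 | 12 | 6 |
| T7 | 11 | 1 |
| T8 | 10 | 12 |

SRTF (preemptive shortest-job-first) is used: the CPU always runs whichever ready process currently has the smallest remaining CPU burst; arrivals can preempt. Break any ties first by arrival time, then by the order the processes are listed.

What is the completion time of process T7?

Gantt: | T4 0-1 | T5 1-2 | T4 2-9 | T2 9-11 | T7 11-12 | T6 12-18 | T2 18-26 | T1 26-36 | T3 36-47 | T8 47-59 |
Completion: T1=36  T2=26  T3=47  T4=9  T5=2  T6=18  T7=12  T8=59
Turnaround (C−A): T1=24  T2=24  T3=34  T4=9  T5=1  T6=6  T7=1  T8=49

12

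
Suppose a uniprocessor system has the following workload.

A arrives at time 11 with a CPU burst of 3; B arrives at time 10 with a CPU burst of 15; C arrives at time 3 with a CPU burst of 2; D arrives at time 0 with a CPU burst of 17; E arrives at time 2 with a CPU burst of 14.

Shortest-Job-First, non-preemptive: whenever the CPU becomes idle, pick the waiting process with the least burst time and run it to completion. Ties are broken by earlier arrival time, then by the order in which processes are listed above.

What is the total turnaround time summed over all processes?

Gantt: | D 0-17 | C 17-19 | A 19-22 | E 22-36 | B 36-51 |
Completion: A=22  B=51  C=19  D=17  E=36
Turnaround (C−A): A=11  B=41  C=16  D=17  E=34
Turnaround = completion − arrival: A=11, B=41, C=16, D=17, E=34
Total turnaround = 11 + 41 + 16 + 17 + 34 = 119

119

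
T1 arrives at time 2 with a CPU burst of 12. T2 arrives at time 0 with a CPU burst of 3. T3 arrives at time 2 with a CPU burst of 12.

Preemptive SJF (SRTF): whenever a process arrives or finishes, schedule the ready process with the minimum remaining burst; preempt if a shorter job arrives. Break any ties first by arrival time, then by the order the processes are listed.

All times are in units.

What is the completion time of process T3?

Gantt: | T2 0-3 | T1 3-15 | T3 15-27 |
Completion: T1=15  T2=3  T3=27

27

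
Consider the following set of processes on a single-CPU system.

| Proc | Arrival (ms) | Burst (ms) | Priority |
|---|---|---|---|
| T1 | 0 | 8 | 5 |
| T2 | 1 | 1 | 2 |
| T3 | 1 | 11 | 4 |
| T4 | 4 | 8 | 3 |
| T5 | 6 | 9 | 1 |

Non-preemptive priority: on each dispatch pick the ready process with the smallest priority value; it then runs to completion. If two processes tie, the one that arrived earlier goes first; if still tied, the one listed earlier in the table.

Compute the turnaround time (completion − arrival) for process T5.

Schedule: | T1 0-8 | T5 8-17 | T2 17-18 | T4 18-26 | T3 26-37 |
Completion: T1=8  T2=18  T3=37  T4=26  T5=17
Turnaround (C−A): T1=8  T2=17  T3=36  T4=22  T5=11
Turnaround(T5) = completion − arrival = 17 − 6 = 11

11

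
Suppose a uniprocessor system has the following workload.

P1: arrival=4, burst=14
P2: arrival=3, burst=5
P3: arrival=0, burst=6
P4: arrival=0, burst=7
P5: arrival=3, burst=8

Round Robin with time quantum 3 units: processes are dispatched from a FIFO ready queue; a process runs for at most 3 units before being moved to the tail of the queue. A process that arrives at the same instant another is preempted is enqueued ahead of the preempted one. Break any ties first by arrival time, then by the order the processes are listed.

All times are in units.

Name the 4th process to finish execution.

P5

Gantt: | P3 0-3 | P4 3-6 | P2 6-9 | P5 9-12 | P3 12-15 | P1 15-18 | P4 18-21 | P2 21-23 | P5 23-26 | P1 26-29 | P4 29-30 | P5 30-32 | P1 32-40 |
Completion: P1=40  P2=23  P3=15  P4=30  P5=32
Finish order: P3 → P2 → P4 → P5 → P1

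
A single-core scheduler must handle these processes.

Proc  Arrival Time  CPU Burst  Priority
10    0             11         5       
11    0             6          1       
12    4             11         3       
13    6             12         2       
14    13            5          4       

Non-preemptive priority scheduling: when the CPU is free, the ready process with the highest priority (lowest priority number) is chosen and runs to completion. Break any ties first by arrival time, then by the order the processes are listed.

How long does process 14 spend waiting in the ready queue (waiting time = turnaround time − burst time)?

16

Timeline: | 11 0-6 | 13 6-18 | 12 18-29 | 14 29-34 | 10 34-45 |
Completion: 10=45  11=6  12=29  13=18  14=34
Waiting(14) = turnaround − burst = 21 − 5 = 16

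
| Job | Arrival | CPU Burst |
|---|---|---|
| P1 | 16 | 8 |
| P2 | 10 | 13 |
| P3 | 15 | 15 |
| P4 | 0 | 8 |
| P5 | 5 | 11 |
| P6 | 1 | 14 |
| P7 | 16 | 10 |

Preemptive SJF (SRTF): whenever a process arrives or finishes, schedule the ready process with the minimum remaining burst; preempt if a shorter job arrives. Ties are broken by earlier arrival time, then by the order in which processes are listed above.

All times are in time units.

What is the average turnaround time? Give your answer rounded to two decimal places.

31.57

Schedule: | P4 0-8 | P5 8-19 | P1 19-27 | P7 27-37 | P2 37-50 | P6 50-64 | P3 64-79 |
Completion: P1=27  P2=50  P3=79  P4=8  P5=19  P6=64  P7=37
Turnaround times: P1=11, P2=40, P3=64, P4=8, P5=14, P6=63, P7=21
Average turnaround = (11+40+64+8+14+63+21) / 7 = 221/7 = 31.57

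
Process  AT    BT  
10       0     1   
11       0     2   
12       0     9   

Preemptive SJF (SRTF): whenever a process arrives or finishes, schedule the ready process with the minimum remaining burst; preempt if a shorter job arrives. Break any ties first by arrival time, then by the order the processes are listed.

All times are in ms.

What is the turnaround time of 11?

3

Gantt: | 10 0-1 | 11 1-3 | 12 3-12 |
Completion: 10=1  11=3  12=12
Turnaround (C−A): 10=1  11=3  12=12
Turnaround(11) = completion − arrival = 3 − 0 = 3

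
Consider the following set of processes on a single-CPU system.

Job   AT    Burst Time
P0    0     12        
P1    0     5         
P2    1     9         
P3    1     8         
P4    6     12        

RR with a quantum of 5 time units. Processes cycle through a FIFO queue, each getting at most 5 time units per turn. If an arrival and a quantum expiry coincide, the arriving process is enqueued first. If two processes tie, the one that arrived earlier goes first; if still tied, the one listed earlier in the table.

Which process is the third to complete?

P3

Gantt: | P0 0-5 | P1 5-10 | P2 10-15 | P3 15-20 | P0 20-25 | P4 25-30 | P2 30-34 | P3 34-37 | P0 37-39 | P4 39-46 |
Completion: P0=39  P1=10  P2=34  P3=37  P4=46
Turnaround (C−A): P0=39  P1=10  P2=33  P3=36  P4=40
Finish order: P1 → P2 → P3 → P0 → P4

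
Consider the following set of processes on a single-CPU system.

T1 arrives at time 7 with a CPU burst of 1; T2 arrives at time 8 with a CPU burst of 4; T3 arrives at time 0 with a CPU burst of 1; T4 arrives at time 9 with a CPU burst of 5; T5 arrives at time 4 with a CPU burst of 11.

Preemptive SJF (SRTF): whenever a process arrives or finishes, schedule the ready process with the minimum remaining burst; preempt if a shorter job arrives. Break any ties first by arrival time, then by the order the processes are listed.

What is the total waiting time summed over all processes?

Gantt: | T3 0-1 | idle 1-4 | T5 4-7 | T1 7-8 | T2 8-12 | T4 12-17 | T5 17-25 |
Completion: T1=8  T2=12  T3=1  T4=17  T5=25
Turnaround (C−A): T1=1  T2=4  T3=1  T4=8  T5=21
Waiting = turnaround − burst: T1=0, T2=0, T3=0, T4=3, T5=10
Total waiting = 0 + 0 + 0 + 3 + 10 = 13

13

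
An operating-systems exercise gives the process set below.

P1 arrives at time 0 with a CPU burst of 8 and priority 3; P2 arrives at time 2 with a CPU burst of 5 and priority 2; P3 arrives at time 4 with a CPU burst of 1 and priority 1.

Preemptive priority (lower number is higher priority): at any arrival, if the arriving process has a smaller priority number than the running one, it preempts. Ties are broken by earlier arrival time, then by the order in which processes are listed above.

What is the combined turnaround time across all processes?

Timeline: | P1 0-2 | P2 2-4 | P3 4-5 | P2 5-8 | P1 8-14 |
Completion: P1=14  P2=8  P3=5
Turnaround = completion − arrival: P1=14, P2=6, P3=1
Total turnaround = 14 + 6 + 1 = 21

21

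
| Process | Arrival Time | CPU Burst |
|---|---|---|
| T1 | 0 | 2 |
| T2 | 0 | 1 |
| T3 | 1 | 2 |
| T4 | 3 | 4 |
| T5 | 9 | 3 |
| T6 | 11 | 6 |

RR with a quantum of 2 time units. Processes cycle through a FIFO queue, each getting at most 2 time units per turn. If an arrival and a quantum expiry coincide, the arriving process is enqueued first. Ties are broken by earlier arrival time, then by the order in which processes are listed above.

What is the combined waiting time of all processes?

9

Timeline: | T1 0-2 | T2 2-3 | T3 3-5 | T4 5-9 | T5 9-11 | T6 11-13 | T5 13-14 | T6 14-18 |
Completion: T1=2  T2=3  T3=5  T4=9  T5=14  T6=18
Turnaround (C−A): T1=2  T2=3  T3=4  T4=6  T5=5  T6=7
Waiting = turnaround − burst: T1=0, T2=2, T3=2, T4=2, T5=2, T6=1
Total waiting = 0 + 2 + 2 + 2 + 2 + 1 = 9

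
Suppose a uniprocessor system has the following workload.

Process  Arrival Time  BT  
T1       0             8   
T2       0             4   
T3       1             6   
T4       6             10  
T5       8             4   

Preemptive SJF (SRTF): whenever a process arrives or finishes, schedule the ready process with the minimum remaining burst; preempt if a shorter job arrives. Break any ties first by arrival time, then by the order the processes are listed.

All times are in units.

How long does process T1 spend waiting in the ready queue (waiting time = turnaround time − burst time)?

14

Schedule: | T2 0-4 | T3 4-10 | T5 10-14 | T1 14-22 | T4 22-32 |
Completion: T1=22  T2=4  T3=10  T4=32  T5=14
Waiting(T1) = turnaround − burst = 22 − 8 = 14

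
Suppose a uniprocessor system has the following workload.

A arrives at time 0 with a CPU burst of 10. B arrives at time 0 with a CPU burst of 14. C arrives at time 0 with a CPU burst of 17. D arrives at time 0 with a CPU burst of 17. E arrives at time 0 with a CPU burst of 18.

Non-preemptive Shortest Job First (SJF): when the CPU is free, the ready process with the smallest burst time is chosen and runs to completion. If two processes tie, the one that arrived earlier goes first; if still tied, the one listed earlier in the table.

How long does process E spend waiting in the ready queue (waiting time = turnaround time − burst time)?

58

Gantt: | A 0-10 | B 10-24 | C 24-41 | D 41-58 | E 58-76 |
Completion: A=10  B=24  C=41  D=58  E=76
Turnaround (C−A): A=10  B=24  C=41  D=58  E=76
Waiting(E) = turnaround − burst = 76 − 18 = 58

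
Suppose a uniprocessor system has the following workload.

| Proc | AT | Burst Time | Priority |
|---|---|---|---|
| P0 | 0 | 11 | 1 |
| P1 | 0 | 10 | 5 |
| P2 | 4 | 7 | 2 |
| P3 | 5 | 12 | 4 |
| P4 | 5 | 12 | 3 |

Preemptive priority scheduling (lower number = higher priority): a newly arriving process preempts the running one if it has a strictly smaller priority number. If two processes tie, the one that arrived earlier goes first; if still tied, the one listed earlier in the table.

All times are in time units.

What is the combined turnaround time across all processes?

Timeline: | P0 0-11 | P2 11-18 | P4 18-30 | P3 30-42 | P1 42-52 |
Completion: P0=11  P1=52  P2=18  P3=42  P4=30
Turnaround (C−A): P0=11  P1=52  P2=14  P3=37  P4=25
Turnaround = completion − arrival: P0=11, P1=52, P2=14, P3=37, P4=25
Total turnaround = 11 + 52 + 14 + 37 + 25 = 139

139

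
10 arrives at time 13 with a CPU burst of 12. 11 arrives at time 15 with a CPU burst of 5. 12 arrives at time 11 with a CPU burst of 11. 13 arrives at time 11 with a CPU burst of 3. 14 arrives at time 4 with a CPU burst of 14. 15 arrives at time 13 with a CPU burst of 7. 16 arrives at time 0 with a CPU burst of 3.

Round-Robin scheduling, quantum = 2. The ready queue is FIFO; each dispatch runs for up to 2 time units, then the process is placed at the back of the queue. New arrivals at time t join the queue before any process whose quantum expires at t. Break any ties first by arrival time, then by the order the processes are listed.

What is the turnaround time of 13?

16

Schedule: | 16 0-3 | idle 3-4 | 14 4-12 | 12 12-14 | 13 14-16 | 14 16-18 | 10 18-20 | 15 20-22 | 12 22-24 | 11 24-26 | 13 26-27 | 14 27-29 | 10 29-31 | 15 31-33 | 12 33-35 | 11 35-37 | 14 37-39 | 10 39-41 | 15 41-43 | 12 43-45 | 11 45-46 | 10 46-48 | 15 48-49 | 12 49-51 | 10 51-53 | 12 53-54 | 10 54-56 |
Completion: 10=56  11=46  12=54  13=27  14=39  15=49  16=3
Turnaround (C−A): 10=43  11=31  12=43  13=16  14=35  15=36  16=3
Turnaround(13) = completion − arrival = 27 − 11 = 16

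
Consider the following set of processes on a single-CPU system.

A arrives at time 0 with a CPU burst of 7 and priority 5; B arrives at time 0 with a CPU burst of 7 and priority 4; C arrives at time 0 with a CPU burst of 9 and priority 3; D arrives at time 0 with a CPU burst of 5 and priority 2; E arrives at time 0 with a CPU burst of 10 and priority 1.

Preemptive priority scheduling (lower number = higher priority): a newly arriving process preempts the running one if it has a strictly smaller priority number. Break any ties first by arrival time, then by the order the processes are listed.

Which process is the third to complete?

Schedule: | E 0-10 | D 10-15 | C 15-24 | B 24-31 | A 31-38 |
Completion: A=38  B=31  C=24  D=15  E=10
Finish order: E → D → C → B → A

C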